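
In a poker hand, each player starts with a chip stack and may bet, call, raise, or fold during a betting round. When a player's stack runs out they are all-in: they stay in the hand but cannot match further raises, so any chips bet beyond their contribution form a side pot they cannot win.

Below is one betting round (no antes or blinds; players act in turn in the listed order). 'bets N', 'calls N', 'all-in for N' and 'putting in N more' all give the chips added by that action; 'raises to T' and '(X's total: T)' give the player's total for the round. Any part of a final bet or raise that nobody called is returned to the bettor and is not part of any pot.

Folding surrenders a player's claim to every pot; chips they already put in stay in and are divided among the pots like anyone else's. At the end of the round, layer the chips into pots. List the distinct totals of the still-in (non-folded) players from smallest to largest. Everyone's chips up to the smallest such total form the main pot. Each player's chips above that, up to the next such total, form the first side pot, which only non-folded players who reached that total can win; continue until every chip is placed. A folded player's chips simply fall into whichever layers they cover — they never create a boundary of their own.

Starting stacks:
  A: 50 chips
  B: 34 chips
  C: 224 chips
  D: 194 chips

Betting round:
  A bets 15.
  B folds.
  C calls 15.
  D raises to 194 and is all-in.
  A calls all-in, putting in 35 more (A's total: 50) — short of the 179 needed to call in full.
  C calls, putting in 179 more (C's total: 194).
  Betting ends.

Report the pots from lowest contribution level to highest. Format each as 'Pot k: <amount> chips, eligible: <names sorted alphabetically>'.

Pot 1: 150 chips, eligible: A, C, D
Pot 2: 288 chips, eligible: C, D

Derivation:
Contributions: A=50, C=194, D=194
Folded: B
Pot levels (distinct totals of non-folded players): 50, 194
Layer 1-50: 50 each from A, C, D = 50*3 = 150 chips; eligible A, C, D
Layer 51-194: 144 each from C, D = 144*2 = 288 chips; eligible C, D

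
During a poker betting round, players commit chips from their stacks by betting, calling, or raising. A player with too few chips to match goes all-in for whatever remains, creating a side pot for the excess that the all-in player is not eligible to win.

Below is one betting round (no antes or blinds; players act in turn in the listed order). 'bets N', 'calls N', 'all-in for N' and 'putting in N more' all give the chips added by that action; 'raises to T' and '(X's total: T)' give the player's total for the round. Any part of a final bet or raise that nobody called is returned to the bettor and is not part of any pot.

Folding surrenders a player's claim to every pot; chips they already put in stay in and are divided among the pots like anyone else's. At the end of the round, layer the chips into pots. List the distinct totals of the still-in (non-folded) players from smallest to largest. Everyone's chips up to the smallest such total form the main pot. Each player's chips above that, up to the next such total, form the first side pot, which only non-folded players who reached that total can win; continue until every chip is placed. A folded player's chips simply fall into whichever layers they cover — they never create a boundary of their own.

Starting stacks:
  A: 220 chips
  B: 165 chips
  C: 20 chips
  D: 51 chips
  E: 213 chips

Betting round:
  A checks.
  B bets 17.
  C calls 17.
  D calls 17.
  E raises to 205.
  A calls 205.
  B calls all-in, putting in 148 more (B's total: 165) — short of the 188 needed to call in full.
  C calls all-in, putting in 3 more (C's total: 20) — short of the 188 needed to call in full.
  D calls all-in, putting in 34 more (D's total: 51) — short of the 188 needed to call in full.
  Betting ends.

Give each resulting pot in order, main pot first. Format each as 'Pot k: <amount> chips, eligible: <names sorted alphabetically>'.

Contributions: A=205, B=165, C=20, D=51, E=205
Pot levels (distinct totals of non-folded players): 20, 51, 165, 205
Layer 1-20: 20 each from A, B, C, D, E = 20*5 = 100 chips; eligible A, B, C, D, E
Layer 21-51: 31 each from A, B, D, E = 31*4 = 124 chips; eligible A, B, D, E
Layer 52-165: 114 each from A, B, E = 114*3 = 342 chips; eligible A, B, E
Layer 166-205: 40 each from A, E = 40*2 = 80 chips; eligible A, E

Pot 1: 100 chips, eligible: A, B, C, D, E
Pot 2: 124 chips, eligible: A, B, D, E
Pot 3: 342 chips, eligible: A, B, E
Pot 4: 80 chips, eligible: A, E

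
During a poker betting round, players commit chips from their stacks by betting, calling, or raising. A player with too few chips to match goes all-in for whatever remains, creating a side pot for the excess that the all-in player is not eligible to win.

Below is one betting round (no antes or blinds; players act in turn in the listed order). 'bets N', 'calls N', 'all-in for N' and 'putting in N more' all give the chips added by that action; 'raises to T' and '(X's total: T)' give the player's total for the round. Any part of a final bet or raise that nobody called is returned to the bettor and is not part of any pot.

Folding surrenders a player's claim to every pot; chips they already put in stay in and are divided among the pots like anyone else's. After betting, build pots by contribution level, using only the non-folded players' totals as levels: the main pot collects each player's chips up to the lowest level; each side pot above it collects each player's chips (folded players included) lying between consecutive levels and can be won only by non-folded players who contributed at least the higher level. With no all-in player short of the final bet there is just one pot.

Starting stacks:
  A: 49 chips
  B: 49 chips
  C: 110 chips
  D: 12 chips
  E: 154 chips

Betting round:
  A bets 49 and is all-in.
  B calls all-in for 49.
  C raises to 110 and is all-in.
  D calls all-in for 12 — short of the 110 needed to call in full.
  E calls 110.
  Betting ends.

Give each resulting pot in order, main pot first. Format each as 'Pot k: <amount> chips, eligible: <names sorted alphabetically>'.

Pot 1: 60 chips, eligible: A, B, C, D, E
Pot 2: 148 chips, eligible: A, B, C, E
Pot 3: 122 chips, eligible: C, E

Derivation:
Contributions: A=49, B=49, C=110, D=12, E=110
Pot levels (distinct totals of non-folded players): 12, 49, 110
Layer 1-12: 12 each from A, B, C, D, E = 12*5 = 60 chips; eligible A, B, C, D, E
Layer 13-49: 37 each from A, B, C, E = 37*4 = 148 chips; eligible A, B, C, E
Layer 50-110: 61 each from C, E = 61*2 = 122 chips; eligible C, E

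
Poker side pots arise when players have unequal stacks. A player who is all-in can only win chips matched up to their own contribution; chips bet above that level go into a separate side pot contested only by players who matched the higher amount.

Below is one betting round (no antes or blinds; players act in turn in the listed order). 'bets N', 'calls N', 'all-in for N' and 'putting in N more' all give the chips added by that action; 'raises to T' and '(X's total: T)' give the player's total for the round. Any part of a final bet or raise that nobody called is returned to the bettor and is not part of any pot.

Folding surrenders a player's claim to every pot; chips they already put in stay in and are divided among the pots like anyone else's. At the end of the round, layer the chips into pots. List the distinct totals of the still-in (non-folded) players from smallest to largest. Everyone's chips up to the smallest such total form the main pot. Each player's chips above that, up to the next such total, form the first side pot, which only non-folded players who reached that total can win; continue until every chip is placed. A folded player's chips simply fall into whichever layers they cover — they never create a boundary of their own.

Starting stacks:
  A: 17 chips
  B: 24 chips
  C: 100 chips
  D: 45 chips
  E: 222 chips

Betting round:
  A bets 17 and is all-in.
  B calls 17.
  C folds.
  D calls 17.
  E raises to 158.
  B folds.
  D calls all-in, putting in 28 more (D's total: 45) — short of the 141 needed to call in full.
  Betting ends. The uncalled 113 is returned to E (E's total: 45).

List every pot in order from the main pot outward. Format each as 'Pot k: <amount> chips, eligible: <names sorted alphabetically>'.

Pot 1: 68 chips, eligible: A, D, E
Pot 2: 56 chips, eligible: D, E

Derivation:
Contributions (after 113 returned to E): A=17, B=17, D=45, E=45
Folded: B, C
Pot levels (distinct totals of non-folded players): 17, 45
Layer 1-17: 17 each from A, B, D, E = 17*4 = 68 chips; eligible A, D, E
Layer 18-45: 28 each from D, E = 28*2 = 56 chips; eligible D, E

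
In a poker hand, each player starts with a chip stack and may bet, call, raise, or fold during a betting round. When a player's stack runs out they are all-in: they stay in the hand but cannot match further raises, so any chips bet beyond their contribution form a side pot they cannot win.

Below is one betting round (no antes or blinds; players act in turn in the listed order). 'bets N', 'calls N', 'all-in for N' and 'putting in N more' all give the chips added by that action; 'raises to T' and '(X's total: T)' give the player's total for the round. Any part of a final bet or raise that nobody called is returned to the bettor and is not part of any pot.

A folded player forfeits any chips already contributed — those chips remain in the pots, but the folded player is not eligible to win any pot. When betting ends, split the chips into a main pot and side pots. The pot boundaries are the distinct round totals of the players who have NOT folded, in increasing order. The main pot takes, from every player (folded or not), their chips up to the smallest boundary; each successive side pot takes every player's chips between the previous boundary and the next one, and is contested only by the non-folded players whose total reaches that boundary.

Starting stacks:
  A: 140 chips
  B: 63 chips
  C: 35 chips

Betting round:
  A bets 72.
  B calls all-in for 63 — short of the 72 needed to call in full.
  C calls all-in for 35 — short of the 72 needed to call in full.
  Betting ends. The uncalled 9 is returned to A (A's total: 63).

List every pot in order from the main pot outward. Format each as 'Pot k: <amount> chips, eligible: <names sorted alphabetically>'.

Pot 1: 105 chips, eligible: A, B, C
Pot 2: 56 chips, eligible: A, B

Derivation:
Contributions (after 9 returned to A): A=63, B=63, C=35
Pot levels (distinct totals of non-folded players): 35, 63
Layer 1-35: 35 each from A, B, C = 35*3 = 105 chips; eligible A, B, C
Layer 36-63: 28 each from A, B = 28*2 = 56 chips; eligible A, B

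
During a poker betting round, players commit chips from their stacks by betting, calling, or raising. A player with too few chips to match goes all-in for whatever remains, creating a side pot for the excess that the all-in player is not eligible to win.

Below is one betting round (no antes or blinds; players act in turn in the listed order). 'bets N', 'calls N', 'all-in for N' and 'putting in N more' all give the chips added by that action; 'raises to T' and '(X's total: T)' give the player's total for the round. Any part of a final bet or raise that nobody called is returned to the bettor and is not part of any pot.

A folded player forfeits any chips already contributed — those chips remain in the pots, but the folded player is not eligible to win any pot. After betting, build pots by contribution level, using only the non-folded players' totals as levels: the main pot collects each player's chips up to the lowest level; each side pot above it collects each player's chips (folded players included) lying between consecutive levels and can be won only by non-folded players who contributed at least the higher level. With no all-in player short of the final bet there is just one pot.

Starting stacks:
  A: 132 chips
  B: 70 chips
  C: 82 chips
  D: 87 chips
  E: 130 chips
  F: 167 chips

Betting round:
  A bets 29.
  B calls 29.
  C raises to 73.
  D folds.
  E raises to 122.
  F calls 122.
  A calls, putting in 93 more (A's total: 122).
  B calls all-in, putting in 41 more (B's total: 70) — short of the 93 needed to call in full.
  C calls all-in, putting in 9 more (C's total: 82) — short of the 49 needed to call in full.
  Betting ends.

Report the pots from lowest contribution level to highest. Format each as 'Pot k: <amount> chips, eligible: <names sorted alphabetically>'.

Contributions: A=122, B=70, C=82, E=122, F=122
Folded: D
Pot levels (distinct totals of non-folded players): 70, 82, 122
Layer 1-70: 70 each from A, B, C, E, F = 70*5 = 350 chips; eligible A, B, C, E, F
Layer 71-82: 12 each from A, C, E, F = 12*4 = 48 chips; eligible A, C, E, F
Layer 83-122: 40 each from A, E, F = 40*3 = 120 chips; eligible A, E, F

Pot 1: 350 chips, eligible: A, B, C, E, F
Pot 2: 48 chips, eligible: A, C, E, F
Pot 3: 120 chips, eligible: A, E, F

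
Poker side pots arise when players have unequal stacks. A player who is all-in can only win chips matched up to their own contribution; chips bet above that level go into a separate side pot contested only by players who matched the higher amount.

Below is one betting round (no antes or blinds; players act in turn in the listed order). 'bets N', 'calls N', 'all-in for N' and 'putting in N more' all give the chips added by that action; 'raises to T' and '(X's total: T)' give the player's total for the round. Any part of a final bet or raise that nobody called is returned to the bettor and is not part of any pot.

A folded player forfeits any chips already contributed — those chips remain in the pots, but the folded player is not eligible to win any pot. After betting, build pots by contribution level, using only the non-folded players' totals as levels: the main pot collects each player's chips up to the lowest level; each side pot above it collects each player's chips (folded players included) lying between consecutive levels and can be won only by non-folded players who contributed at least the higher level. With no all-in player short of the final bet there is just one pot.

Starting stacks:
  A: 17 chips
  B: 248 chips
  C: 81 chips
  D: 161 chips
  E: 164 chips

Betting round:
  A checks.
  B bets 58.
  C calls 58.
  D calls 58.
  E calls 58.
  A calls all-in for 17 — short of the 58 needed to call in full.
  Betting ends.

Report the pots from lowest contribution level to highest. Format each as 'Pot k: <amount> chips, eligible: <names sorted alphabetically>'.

Pot 1: 85 chips, eligible: A, B, C, D, E
Pot 2: 164 chips, eligible: B, C, D, E

Derivation:
Contributions: A=17, B=58, C=58, D=58, E=58
Pot levels (distinct totals of non-folded players): 17, 58
Layer 1-17: 17 each from A, B, C, D, E = 17*5 = 85 chips; eligible A, B, C, D, E
Layer 18-58: 41 each from B, C, D, E = 41*4 = 164 chips; eligible B, C, D, E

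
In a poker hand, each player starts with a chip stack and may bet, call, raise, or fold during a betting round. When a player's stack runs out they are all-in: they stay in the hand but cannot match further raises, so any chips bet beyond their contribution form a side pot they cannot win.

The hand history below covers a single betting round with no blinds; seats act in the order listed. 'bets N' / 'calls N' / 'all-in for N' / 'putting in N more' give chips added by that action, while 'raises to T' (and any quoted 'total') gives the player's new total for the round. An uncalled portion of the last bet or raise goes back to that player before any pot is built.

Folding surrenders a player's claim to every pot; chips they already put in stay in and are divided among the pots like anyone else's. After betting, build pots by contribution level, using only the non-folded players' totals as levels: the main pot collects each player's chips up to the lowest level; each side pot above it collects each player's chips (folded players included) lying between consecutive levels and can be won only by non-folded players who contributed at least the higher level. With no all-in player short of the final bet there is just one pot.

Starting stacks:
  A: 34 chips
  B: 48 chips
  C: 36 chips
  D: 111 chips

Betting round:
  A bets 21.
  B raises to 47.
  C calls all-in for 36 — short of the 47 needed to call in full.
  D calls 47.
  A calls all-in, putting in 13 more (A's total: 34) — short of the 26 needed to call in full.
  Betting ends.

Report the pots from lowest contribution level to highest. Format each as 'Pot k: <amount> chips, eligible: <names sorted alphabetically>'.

Pot 1: 136 chips, eligible: A, B, C, D
Pot 2: 6 chips, eligible: B, C, D
Pot 3: 22 chips, eligible: B, D

Derivation:
Contributions: A=34, B=47, C=36, D=47
Pot levels (distinct totals of non-folded players): 34, 36, 47
Layer 1-34: 34 each from A, B, C, D = 34*4 = 136 chips; eligible A, B, C, D
Layer 35-36: 2 each from B, C, D = 2*3 = 6 chips; eligible B, C, D
Layer 37-47: 11 each from B, D = 11*2 = 22 chips; eligible B, D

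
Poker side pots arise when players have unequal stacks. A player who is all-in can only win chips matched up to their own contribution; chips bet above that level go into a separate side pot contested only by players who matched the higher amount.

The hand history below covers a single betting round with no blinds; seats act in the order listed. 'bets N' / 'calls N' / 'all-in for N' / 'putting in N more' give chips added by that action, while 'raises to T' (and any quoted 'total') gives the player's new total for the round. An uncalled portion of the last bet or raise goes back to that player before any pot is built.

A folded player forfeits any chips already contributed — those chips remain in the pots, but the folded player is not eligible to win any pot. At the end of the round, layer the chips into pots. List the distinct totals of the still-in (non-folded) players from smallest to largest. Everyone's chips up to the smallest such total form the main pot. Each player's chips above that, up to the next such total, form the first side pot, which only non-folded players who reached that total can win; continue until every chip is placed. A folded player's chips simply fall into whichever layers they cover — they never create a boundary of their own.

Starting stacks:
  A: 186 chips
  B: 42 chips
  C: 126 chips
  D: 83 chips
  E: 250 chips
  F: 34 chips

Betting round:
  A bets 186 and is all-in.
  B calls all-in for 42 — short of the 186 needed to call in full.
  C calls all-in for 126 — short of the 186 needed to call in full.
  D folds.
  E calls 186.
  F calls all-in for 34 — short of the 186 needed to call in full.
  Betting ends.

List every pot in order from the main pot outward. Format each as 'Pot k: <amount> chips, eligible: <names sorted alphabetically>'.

Pot 1: 170 chips, eligible: A, B, C, E, F
Pot 2: 32 chips, eligible: A, B, C, E
Pot 3: 252 chips, eligible: A, C, E
Pot 4: 120 chips, eligible: A, E

Derivation:
Contributions: A=186, B=42, C=126, E=186, F=34
Folded: D
Pot levels (distinct totals of non-folded players): 34, 42, 126, 186
Layer 1-34: 34 each from A, B, C, E, F = 34*5 = 170 chips; eligible A, B, C, E, F
Layer 35-42: 8 each from A, B, C, E = 8*4 = 32 chips; eligible A, B, C, E
Layer 43-126: 84 each from A, C, E = 84*3 = 252 chips; eligible A, C, E
Layer 127-186: 60 each from A, E = 60*2 = 120 chips; eligible A, E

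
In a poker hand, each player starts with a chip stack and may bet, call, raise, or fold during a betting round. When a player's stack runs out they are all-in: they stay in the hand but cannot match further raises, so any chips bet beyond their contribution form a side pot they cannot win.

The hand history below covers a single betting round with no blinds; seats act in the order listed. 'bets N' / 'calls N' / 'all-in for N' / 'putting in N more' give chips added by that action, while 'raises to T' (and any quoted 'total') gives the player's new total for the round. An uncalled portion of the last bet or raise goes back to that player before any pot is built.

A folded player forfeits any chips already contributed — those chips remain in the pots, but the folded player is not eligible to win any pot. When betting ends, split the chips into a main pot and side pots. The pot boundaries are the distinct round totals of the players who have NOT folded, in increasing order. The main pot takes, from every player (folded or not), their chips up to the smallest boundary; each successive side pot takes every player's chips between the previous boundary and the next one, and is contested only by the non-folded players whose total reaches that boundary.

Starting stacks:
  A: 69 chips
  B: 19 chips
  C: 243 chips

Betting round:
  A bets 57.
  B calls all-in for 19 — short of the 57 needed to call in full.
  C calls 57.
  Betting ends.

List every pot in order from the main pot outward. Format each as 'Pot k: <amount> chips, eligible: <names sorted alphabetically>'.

Pot 1: 57 chips, eligible: A, B, C
Pot 2: 76 chips, eligible: A, C

Derivation:
Contributions: A=57, B=19, C=57
Pot levels (distinct totals of non-folded players): 19, 57
Layer 1-19: 19 each from A, B, C = 19*3 = 57 chips; eligible A, B, C
Layer 20-57: 38 each from A, C = 38*2 = 76 chips; eligible A, C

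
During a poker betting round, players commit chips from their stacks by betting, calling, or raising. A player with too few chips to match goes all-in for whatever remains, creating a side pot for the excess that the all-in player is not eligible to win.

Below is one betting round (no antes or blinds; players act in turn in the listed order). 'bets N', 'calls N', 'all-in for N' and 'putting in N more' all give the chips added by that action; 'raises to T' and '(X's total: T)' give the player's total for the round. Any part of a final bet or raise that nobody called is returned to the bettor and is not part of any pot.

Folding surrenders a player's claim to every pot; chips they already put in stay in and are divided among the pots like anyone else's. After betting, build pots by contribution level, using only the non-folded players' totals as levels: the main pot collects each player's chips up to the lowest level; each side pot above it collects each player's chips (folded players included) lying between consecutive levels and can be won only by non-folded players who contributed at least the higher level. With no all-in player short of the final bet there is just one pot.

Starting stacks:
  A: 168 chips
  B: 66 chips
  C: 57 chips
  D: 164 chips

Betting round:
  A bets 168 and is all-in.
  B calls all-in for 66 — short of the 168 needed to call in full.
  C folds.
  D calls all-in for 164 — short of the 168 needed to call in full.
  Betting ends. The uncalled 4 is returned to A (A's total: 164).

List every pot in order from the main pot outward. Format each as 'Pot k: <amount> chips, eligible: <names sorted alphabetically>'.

Pot 1: 198 chips, eligible: A, B, D
Pot 2: 196 chips, eligible: A, D

Derivation:
Contributions (after 4 returned to A): A=164, B=66, D=164
Folded: C
Pot levels (distinct totals of non-folded players): 66, 164
Layer 1-66: 66 each from A, B, D = 66*3 = 198 chips; eligible A, B, D
Layer 67-164: 98 each from A, D = 98*2 = 196 chips; eligible A, D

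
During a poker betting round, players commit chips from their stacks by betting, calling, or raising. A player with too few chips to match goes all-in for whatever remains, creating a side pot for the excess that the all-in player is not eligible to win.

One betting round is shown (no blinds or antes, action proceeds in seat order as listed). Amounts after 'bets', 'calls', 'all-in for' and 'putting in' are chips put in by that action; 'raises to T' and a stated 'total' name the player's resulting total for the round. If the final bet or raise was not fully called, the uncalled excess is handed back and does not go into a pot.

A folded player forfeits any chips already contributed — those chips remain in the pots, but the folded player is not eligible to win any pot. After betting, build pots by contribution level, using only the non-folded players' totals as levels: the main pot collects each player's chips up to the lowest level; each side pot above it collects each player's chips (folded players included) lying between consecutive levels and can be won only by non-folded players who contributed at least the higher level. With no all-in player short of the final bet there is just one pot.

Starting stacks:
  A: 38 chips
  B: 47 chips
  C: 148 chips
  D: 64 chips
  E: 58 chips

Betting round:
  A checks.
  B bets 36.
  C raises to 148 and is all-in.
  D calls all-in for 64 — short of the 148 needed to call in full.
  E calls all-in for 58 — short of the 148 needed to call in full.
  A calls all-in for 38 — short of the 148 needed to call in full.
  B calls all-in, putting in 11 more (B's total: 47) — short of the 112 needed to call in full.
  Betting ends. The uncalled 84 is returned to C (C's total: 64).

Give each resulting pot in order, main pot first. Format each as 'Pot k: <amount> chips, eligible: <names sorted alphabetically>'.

Contributions (after 84 returned to C): A=38, B=47, C=64, D=64, E=58
Pot levels (distinct totals of non-folded players): 38, 47, 58, 64
Layer 1-38: 38 each from A, B, C, D, E = 38*5 = 190 chips; eligible A, B, C, D, E
Layer 39-47: 9 each from B, C, D, E = 9*4 = 36 chips; eligible B, C, D, E
Layer 48-58: 11 each from C, D, E = 11*3 = 33 chips; eligible C, D, E
Layer 59-64: 6 each from C, D = 6*2 = 12 chips; eligible C, D

Pot 1: 190 chips, eligible: A, B, C, D, E
Pot 2: 36 chips, eligible: B, C, D, E
Pot 3: 33 chips, eligible: C, D, E
Pot 4: 12 chips, eligible: C, D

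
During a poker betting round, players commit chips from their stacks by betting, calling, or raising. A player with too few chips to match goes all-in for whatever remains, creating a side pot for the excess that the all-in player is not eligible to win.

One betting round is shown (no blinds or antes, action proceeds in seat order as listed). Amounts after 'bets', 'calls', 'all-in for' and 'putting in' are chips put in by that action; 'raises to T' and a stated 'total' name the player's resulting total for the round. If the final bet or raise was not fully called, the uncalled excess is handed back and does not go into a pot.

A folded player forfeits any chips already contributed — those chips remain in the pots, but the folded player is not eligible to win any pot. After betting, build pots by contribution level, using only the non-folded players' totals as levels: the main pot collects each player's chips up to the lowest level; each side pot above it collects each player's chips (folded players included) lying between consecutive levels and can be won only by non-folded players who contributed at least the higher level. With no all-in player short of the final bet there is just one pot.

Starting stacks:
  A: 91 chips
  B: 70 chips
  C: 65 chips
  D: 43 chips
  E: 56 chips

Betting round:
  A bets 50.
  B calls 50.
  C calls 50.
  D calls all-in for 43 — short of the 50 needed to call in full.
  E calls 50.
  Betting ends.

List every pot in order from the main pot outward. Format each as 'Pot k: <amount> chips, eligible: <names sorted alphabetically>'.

Pot 1: 215 chips, eligible: A, B, C, D, E
Pot 2: 28 chips, eligible: A, B, C, E

Derivation:
Contributions: A=50, B=50, C=50, D=43, E=50
Pot levels (distinct totals of non-folded players): 43, 50
Layer 1-43: 43 each from A, B, C, D, E = 43*5 = 215 chips; eligible A, B, C, D, E
Layer 44-50: 7 each from A, B, C, E = 7*4 = 28 chips; eligible A, B, C, E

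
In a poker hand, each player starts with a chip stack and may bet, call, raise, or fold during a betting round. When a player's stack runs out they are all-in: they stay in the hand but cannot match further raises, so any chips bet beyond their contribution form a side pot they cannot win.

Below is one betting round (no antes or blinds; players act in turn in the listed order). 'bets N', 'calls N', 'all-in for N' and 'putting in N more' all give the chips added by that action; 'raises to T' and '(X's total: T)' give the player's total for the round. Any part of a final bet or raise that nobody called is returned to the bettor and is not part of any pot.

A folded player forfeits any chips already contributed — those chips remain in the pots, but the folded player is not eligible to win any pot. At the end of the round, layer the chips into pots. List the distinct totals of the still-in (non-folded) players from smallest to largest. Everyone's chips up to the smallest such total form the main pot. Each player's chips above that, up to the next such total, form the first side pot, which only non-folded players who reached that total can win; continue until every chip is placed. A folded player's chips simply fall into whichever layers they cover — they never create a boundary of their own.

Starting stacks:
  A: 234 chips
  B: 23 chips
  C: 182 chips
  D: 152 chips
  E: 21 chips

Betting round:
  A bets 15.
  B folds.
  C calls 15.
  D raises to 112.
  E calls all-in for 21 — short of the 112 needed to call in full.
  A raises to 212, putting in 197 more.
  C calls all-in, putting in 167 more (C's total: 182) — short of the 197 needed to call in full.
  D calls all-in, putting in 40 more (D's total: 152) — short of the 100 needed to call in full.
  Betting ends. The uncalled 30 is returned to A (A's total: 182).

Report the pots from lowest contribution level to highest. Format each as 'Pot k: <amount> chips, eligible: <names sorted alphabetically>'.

Pot 1: 84 chips, eligible: A, C, D, E
Pot 2: 393 chips, eligible: A, C, D
Pot 3: 60 chips, eligible: A, C

Derivation:
Contributions (after 30 returned to A): A=182, C=182, D=152, E=21
Folded: B
Pot levels (distinct totals of non-folded players): 21, 152, 182
Layer 1-21: 21 each from A, C, D, E = 21*4 = 84 chips; eligible A, C, D, E
Layer 22-152: 131 each from A, C, D = 131*3 = 393 chips; eligible A, C, D
Layer 153-182: 30 each from A, C = 30*2 = 60 chips; eligible A, C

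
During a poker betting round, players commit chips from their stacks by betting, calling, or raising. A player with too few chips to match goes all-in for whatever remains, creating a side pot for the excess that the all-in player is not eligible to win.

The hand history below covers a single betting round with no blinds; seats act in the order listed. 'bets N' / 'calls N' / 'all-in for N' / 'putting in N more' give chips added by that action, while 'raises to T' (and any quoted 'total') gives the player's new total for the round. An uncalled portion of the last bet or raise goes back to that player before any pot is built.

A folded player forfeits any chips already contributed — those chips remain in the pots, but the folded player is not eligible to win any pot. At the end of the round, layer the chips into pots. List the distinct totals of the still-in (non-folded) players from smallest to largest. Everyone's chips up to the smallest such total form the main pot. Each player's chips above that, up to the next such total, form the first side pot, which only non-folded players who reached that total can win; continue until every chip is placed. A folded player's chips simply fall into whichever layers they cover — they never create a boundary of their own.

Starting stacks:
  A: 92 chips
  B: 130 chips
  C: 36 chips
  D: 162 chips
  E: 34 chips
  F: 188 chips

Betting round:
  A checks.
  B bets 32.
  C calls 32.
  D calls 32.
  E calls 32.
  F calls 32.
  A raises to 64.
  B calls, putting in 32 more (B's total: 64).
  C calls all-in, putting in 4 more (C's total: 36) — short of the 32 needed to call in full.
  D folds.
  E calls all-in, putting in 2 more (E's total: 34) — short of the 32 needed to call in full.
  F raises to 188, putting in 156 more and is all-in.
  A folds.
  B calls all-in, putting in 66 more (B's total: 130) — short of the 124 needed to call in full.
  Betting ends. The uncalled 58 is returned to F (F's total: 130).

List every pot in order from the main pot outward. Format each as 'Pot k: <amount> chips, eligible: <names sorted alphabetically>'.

Contributions (after 58 returned to F): A=64, B=130, C=36, D=32, E=34, F=130
Folded: A, D
Pot levels (distinct totals of non-folded players): 34, 36, 130
Layer 1-34: A 34 + B 34 + C 34 + D 32 + E 34 + F 34 = 202 chips; eligible B, C, E, F
Layer 35-36: 2 each from A, B, C, F = 2*4 = 8 chips; eligible B, C, F
Layer 37-130: A 28 + B 94 + F 94 = 216 chips; eligible B, F

Pot 1: 202 chips, eligible: B, C, E, F
Pot 2: 8 chips, eligible: B, C, F
Pot 3: 216 chips, eligible: B, F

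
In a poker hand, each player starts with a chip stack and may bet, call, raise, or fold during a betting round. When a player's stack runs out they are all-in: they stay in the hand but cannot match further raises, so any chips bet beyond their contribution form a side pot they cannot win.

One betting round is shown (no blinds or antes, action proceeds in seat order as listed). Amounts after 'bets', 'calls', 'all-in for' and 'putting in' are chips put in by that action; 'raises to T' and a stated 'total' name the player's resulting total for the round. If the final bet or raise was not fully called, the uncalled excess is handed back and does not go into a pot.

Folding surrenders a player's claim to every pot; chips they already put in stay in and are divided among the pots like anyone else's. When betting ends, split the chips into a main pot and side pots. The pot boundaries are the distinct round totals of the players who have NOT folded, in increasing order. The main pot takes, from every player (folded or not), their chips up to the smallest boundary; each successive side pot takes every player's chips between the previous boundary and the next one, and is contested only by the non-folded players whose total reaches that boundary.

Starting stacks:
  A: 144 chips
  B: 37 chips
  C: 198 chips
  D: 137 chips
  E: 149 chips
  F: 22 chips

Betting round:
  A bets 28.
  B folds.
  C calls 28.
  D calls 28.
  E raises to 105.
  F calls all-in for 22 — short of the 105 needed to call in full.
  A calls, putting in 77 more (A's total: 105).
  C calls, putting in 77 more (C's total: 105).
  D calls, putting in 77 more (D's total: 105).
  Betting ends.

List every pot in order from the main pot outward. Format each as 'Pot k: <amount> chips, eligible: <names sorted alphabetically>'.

Contributions: A=105, C=105, D=105, E=105, F=22
Folded: B
Pot levels (distinct totals of non-folded players): 22, 105
Layer 1-22: 22 each from A, C, D, E, F = 22*5 = 110 chips; eligible A, C, D, E, F
Layer 23-105: 83 each from A, C, D, E = 83*4 = 332 chips; eligible A, C, D, E

Pot 1: 110 chips, eligible: A, C, D, E, F
Pot 2: 332 chips, eligible: A, C, D, E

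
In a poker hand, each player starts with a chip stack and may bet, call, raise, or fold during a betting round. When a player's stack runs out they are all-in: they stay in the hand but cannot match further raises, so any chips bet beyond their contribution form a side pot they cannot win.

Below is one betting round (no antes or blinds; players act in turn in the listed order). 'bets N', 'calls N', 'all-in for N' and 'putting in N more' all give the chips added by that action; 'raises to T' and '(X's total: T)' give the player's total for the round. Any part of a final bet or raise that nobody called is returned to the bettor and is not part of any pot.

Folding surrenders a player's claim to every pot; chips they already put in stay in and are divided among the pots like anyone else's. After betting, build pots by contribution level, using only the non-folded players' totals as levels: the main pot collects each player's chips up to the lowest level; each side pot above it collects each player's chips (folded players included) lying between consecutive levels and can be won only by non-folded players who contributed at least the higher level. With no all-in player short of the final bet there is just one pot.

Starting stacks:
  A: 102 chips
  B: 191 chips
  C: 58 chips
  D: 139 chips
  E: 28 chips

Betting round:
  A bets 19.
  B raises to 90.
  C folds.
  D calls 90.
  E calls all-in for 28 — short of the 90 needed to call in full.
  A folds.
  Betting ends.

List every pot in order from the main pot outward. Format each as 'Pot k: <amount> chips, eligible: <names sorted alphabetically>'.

Pot 1: 103 chips, eligible: B, D, E
Pot 2: 124 chips, eligible: B, D

Derivation:
Contributions: A=19, B=90, D=90, E=28
Folded: A, C
Pot levels (distinct totals of non-folded players): 28, 90
Layer 1-28: A 19 + B 28 + D 28 + E 28 = 103 chips; eligible B, D, E
Layer 29-90: 62 each from B, D = 62*2 = 124 chips; eligible B, D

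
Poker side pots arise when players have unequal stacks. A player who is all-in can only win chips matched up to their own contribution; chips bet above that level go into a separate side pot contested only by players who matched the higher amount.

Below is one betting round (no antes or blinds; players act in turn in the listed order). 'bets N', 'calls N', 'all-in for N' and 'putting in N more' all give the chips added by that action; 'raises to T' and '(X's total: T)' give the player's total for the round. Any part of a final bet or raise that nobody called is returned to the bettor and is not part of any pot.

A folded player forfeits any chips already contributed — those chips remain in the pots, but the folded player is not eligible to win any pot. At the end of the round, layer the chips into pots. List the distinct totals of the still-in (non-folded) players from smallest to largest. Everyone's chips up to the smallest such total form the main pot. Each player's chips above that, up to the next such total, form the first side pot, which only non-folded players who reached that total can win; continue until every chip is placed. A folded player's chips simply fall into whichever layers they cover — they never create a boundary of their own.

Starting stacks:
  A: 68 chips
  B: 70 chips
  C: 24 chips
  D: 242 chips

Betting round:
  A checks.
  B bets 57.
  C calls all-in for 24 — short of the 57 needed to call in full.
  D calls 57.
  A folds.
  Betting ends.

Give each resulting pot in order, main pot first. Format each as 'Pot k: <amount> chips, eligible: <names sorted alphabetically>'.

Contributions: B=57, C=24, D=57
Folded: A
Pot levels (distinct totals of non-folded players): 24, 57
Layer 1-24: 24 each from B, C, D = 24*3 = 72 chips; eligible B, C, D
Layer 25-57: 33 each from B, D = 33*2 = 66 chips; eligible B, D

Pot 1: 72 chips, eligible: B, C, D
Pot 2: 66 chips, eligible: B, D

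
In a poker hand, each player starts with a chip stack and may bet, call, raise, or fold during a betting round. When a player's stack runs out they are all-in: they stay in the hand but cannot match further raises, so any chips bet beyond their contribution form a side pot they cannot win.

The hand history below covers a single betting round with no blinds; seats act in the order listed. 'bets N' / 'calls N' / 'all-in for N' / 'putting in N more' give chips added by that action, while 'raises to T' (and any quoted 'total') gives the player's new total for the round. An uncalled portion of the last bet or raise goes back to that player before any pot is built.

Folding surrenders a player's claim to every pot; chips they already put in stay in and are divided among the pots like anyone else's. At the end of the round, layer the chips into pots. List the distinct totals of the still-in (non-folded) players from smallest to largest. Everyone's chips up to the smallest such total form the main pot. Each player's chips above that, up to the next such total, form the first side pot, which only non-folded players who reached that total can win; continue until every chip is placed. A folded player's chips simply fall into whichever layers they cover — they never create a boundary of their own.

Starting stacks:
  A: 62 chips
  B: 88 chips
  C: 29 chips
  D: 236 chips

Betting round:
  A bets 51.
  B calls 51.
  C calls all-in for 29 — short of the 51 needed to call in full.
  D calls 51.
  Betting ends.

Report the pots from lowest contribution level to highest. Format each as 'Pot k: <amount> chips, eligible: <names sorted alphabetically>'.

Contributions: A=51, B=51, C=29, D=51
Pot levels (distinct totals of non-folded players): 29, 51
Layer 1-29: 29 each from A, B, C, D = 29*4 = 116 chips; eligible A, B, C, D
Layer 30-51: 22 each from A, B, D = 22*3 = 66 chips; eligible A, B, D

Pot 1: 116 chips, eligible: A, B, C, D
Pot 2: 66 chips, eligible: A, B, D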